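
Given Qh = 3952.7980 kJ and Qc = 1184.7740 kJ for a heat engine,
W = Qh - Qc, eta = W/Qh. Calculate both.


W = 3952.7980 - 1184.7740 = 2768.0240 kJ
eta = 2768.0240 / 3952.7980 = 0.7003 = 70.0270%

W = 2768.0240 kJ, eta = 70.0270%


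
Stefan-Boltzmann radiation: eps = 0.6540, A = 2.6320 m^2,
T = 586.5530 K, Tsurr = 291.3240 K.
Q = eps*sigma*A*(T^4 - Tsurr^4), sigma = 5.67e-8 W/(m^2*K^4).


T^4 = 1.1837e+11
Tsurr^4 = 7.2029e+09
Q = 0.6540 * 5.67e-8 * 2.6320 * 1.1116e+11 = 10849.4993 W

10849.4993 W


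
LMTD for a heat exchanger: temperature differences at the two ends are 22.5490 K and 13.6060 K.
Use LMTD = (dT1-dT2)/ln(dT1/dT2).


dT1/dT2 = 1.6573
ln(dT1/dT2) = 0.5052
LMTD = 8.9430 / 0.5052 = 17.7026 K

17.7026 K


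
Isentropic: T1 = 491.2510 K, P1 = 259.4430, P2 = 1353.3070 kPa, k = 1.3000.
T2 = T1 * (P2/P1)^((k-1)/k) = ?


(k-1)/k = 0.2308
(P2/P1)^exp = 1.4640
T2 = 491.2510 * 1.4640 = 719.1952 K

719.1952 K


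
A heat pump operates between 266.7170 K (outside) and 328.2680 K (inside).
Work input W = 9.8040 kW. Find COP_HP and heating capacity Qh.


COP = 328.2680 / 61.5510 = 5.3333
Qh = 5.3333 * 9.8040 = 52.2874 kW

COP = 5.3333, Qh = 52.2874 kW


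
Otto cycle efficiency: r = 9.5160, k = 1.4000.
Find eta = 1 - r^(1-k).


r^(k-1) = 2.4625
eta = 1 - 1/2.4625 = 0.5939 = 59.3914%

59.3914%


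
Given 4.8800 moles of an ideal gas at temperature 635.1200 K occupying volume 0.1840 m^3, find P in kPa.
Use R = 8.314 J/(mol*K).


P = nRT/V = 4.8800 * 8.314 * 635.1200 / 0.1840
= 25768.2919 / 0.1840 = 140045.0646 Pa = 140.0451 kPa

140.0451 kPa


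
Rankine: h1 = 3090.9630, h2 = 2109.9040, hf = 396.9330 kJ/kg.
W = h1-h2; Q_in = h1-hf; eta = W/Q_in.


W = 981.0590 kJ/kg
Q_in = 2694.0300 kJ/kg
eta = 0.3642 = 36.4160%

eta = 36.4160%


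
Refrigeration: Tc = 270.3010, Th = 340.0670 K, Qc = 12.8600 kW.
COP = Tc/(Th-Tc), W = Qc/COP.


COP = 270.3010 / 69.7660 = 3.8744
W = 12.8600 / 3.8744 = 3.3192 kW

COP = 3.8744, W = 3.3192 kW


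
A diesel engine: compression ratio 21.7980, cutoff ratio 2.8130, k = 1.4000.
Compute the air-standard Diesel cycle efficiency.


r^(k-1) = 3.4306
rc^k = 4.2544
eta = 0.6263 = 62.6253%

62.6253%


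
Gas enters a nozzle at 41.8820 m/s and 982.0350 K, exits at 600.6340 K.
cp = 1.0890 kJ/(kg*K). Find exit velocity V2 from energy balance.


dT = 381.4010 K
2*cp*1000*dT = 830691.3780
V1^2 = 1754.1019
V2 = sqrt(832445.4799) = 912.3845 m/s

912.3845 m/s


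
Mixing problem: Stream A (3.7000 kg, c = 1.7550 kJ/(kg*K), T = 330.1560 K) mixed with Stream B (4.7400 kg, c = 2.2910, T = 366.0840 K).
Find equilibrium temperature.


num = 6119.2986
den = 17.3528
Tf = 352.6396 K

352.6396 K


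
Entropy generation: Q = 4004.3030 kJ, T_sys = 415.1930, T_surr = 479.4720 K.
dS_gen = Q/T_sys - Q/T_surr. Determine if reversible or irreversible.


dS_sys = 4004.3030/415.1930 = 9.6444 kJ/K
dS_surr = -4004.3030/479.4720 = -8.3515 kJ/K
dS_gen = 9.6444 - 8.3515 = 1.2930 kJ/K (irreversible)

dS_gen = 1.2930 kJ/K, irreversible


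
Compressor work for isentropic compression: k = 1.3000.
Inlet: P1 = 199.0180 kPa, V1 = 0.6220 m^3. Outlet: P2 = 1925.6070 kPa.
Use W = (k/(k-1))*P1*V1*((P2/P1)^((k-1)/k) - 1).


(k-1)/k = 0.2308
(P2/P1)^exp = 1.6884
W = 4.3333 * 199.0180 * 0.6220 * (1.6884 - 1) = 369.2468 kJ

369.2468 kJ


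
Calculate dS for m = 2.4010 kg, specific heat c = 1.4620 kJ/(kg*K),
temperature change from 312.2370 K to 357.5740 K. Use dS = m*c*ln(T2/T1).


T2/T1 = 1.1452
ln(T2/T1) = 0.1356
dS = 2.4010 * 1.4620 * 0.1356 = 0.4759 kJ/K

0.4759 kJ/K


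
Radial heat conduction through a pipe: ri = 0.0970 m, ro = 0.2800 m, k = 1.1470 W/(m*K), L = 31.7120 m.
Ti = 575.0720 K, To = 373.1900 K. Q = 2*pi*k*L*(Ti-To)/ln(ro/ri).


dT = 201.8820 K
ln(ro/ri) = 1.0601
Q = 2*pi*1.1470*31.7120*201.8820 / 1.0601 = 43523.7633 W

43523.7633 W


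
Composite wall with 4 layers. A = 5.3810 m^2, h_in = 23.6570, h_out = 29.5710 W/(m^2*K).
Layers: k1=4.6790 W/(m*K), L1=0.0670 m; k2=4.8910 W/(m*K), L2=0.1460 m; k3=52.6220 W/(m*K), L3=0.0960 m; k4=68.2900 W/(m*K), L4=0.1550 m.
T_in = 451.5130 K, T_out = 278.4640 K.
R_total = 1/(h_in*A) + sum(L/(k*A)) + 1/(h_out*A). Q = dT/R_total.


R_conv_in = 1/(23.6570*5.3810) = 0.0079
R_1 = 0.0670/(4.6790*5.3810) = 0.0027
R_2 = 0.1460/(4.8910*5.3810) = 0.0055
R_3 = 0.0960/(52.6220*5.3810) = 0.0003
R_4 = 0.1550/(68.2900*5.3810) = 0.0004
R_conv_out = 1/(29.5710*5.3810) = 0.0063
R_total = 0.0231 K/W
Q = 173.0490 / 0.0231 = 7488.2437 W

R_total = 0.0231 K/W, Q = 7488.2437 W


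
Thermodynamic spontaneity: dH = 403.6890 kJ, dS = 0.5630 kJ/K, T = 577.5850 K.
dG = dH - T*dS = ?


T*dS = 577.5850 * 0.5630 = 325.1804 kJ
dG = 403.6890 - 325.1804 = 78.5086 kJ (non-spontaneous)

dG = 78.5086 kJ, non-spontaneous


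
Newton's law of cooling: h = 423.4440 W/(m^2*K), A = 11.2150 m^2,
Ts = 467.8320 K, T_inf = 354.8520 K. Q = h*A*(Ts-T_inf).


dT = 112.9800 K
Q = 423.4440 * 11.2150 * 112.9800 = 536533.4855 W

536533.4855 W


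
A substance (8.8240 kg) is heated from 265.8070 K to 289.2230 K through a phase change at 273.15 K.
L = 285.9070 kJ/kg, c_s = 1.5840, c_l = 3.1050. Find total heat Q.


Q1 (sensible, solid) = 8.8240 * 1.5840 * 7.3430 = 102.6347 kJ
Q2 (latent) = 8.8240 * 285.9070 = 2522.8434 kJ
Q3 (sensible, liquid) = 8.8240 * 3.1050 * 16.0730 = 440.3764 kJ
Q_total = 3065.8545 kJ

3065.8545 kJ


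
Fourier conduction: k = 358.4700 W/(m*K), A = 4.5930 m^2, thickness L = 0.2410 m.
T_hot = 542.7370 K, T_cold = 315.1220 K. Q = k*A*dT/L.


dT = 227.6150 K
Q = 358.4700 * 4.5930 * 227.6150 / 0.2410 = 1555009.6829 W

1555009.6829 W


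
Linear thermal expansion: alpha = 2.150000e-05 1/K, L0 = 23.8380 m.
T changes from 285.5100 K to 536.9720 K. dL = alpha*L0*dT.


dT = 251.4620 K
dL = 2.150000e-05 * 23.8380 * 251.4620 = 0.128879 m
L_final = 23.966879 m

dL = 0.128879 m


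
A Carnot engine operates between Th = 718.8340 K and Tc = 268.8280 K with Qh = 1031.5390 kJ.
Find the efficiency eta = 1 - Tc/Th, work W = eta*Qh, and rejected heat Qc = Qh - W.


eta = 1 - 268.8280/718.8340 = 0.6260
W = 0.6260 * 1031.5390 = 645.7663 kJ
Qc = 1031.5390 - 645.7663 = 385.7727 kJ

eta = 62.6022%, W = 645.7663 kJ, Qc = 385.7727 kJ


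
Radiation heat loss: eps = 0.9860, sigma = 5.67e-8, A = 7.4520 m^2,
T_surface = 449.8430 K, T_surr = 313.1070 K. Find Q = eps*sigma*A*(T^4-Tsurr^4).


T^4 = 4.0949e+10
Tsurr^4 = 9.6111e+09
Q = 0.9860 * 5.67e-8 * 7.4520 * 3.1338e+10 = 13055.8172 W

13055.8172 W


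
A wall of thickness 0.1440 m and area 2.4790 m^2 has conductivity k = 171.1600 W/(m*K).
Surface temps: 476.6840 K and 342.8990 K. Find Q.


dT = 133.7850 K
Q = 171.1600 * 2.4790 * 133.7850 / 0.1440 = 394206.4587 W

394206.4587 W


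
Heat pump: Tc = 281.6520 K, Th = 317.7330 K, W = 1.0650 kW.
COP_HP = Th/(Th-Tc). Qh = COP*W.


COP = 317.7330 / 36.0810 = 8.8061
Qh = 8.8061 * 1.0650 = 9.3785 kW

COP = 8.8061, Qh = 9.3785 kW


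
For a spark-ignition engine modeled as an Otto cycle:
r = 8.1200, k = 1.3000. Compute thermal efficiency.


r^(k-1) = 1.8744
eta = 1 - 1/1.8744 = 0.4665 = 46.6502%

46.6502%


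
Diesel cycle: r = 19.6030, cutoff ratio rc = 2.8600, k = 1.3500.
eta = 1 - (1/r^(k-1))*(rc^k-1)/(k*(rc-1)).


r^(k-1) = 2.8334
rc^k = 4.1314
eta = 0.5599 = 55.9876%

55.9876%


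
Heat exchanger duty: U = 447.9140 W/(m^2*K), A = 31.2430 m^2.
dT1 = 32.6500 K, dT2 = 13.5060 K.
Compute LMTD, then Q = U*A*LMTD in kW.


LMTD = 21.6877 K
Q = 447.9140 * 31.2430 * 21.6877 = 303502.0292 W = 303.5020 kW

303.5020 kW


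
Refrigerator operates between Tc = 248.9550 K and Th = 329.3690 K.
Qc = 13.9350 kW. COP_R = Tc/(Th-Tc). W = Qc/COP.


COP = 248.9550 / 80.4140 = 3.0959
W = 13.9350 / 3.0959 = 4.5011 kW

COP = 3.0959, W = 4.5011 kW


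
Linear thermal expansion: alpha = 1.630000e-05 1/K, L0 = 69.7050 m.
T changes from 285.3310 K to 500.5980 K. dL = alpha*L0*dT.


dT = 215.2670 K
dL = 1.630000e-05 * 69.7050 * 215.2670 = 0.244585 m
L_final = 69.949585 m

dL = 0.244585 m


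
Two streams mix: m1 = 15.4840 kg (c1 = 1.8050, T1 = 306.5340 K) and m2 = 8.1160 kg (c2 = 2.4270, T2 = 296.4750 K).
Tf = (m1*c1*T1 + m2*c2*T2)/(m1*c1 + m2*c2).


num = 14407.0281
den = 47.6462
Tf = 302.3755 K

302.3755 K


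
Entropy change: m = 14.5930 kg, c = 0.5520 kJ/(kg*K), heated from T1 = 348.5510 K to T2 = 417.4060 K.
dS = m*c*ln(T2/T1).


T2/T1 = 1.1975
ln(T2/T1) = 0.1803
dS = 14.5930 * 0.5520 * 0.1803 = 1.4522 kJ/K

1.4522 kJ/K


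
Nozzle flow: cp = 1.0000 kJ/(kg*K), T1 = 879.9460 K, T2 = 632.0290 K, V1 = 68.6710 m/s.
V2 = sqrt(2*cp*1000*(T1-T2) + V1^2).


dT = 247.9170 K
2*cp*1000*dT = 495834.0000
V1^2 = 4715.7062
V2 = sqrt(500549.7062) = 707.4954 m/s

707.4954 m/s


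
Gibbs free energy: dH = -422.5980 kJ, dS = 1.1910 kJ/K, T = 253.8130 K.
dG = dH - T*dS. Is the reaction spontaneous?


T*dS = 253.8130 * 1.1910 = 302.2913 kJ
dG = -422.5980 - 302.2913 = -724.8893 kJ (spontaneous)

dG = -724.8893 kJ, spontaneous


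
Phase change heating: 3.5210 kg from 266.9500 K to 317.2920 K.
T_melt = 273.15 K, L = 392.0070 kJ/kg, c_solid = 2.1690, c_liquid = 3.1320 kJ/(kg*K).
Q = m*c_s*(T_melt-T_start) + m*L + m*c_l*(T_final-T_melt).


Q1 (sensible, solid) = 3.5210 * 2.1690 * 6.2000 = 47.3497 kJ
Q2 (latent) = 3.5210 * 392.0070 = 1380.2566 kJ
Q3 (sensible, liquid) = 3.5210 * 3.1320 * 44.1420 = 486.7879 kJ
Q_total = 1914.3943 kJ

1914.3943 kJ


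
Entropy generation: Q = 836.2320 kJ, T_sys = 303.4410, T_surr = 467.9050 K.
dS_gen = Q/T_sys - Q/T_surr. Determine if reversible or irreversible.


dS_sys = 836.2320/303.4410 = 2.7558 kJ/K
dS_surr = -836.2320/467.9050 = -1.7872 kJ/K
dS_gen = 2.7558 - 1.7872 = 0.9686 kJ/K (irreversible)

dS_gen = 0.9686 kJ/K, irreversible


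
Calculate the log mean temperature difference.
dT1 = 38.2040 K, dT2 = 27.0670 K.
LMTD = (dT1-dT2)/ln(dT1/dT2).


dT1/dT2 = 1.4115
ln(dT1/dT2) = 0.3446
LMTD = 11.1370 / 0.3446 = 32.3163 K

32.3163 K


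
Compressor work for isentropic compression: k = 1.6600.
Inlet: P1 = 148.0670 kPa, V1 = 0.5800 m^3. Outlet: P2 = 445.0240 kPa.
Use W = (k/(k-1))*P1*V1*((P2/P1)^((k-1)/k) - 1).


(k-1)/k = 0.3976
(P2/P1)^exp = 1.5489
W = 2.5152 * 148.0670 * 0.5800 * (1.5489 - 1) = 118.5577 kJ

118.5577 kJ


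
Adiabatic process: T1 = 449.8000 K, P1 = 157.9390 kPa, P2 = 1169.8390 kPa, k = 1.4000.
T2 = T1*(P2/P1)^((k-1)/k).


(k-1)/k = 0.2857
(P2/P1)^exp = 1.7720
T2 = 449.8000 * 1.7720 = 797.0528 K

797.0528 K


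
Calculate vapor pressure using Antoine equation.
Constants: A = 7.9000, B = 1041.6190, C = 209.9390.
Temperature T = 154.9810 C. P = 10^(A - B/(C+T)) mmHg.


C+T = 364.9200
B/(C+T) = 2.8544
log10(P) = 7.9000 - 2.8544 = 5.0456
P = 10^5.0456 = 111076.8866 mmHg

111076.8866 mmHg


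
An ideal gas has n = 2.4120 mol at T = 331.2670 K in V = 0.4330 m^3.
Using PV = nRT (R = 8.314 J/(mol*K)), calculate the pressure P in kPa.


P = nRT/V = 2.4120 * 8.314 * 331.2670 / 0.4330
= 6643.0191 / 0.4330 = 15341.8454 Pa = 15.3418 kPa

15.3418 kPa


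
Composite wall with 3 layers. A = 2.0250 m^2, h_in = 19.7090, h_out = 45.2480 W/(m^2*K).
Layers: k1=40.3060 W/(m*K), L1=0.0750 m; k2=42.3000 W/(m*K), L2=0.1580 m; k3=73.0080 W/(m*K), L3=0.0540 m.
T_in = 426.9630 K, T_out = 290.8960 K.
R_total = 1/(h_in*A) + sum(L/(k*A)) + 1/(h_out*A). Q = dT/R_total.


R_conv_in = 1/(19.7090*2.0250) = 0.0251
R_1 = 0.0750/(40.3060*2.0250) = 0.0009
R_2 = 0.1580/(42.3000*2.0250) = 0.0018
R_3 = 0.0540/(73.0080*2.0250) = 0.0004
R_conv_out = 1/(45.2480*2.0250) = 0.0109
R_total = 0.0391 K/W
Q = 136.0670 / 0.0391 = 3480.1151 W

R_total = 0.0391 K/W, Q = 3480.1151 W


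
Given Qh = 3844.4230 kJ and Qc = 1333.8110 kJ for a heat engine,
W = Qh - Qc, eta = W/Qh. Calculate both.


W = 3844.4230 - 1333.8110 = 2510.6120 kJ
eta = 2510.6120 / 3844.4230 = 0.6531 = 65.3053%

W = 2510.6120 kJ, eta = 65.3053%


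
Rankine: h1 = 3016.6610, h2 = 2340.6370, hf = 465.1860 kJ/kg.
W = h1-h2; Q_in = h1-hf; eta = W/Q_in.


W = 676.0240 kJ/kg
Q_in = 2551.4750 kJ/kg
eta = 0.2650 = 26.4954%

eta = 26.4954%


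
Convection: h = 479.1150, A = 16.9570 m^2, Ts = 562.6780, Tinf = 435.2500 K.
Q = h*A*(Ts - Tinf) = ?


dT = 127.4280 K
Q = 479.1150 * 16.9570 * 127.4280 = 1035270.0611 W

1035270.0611 W


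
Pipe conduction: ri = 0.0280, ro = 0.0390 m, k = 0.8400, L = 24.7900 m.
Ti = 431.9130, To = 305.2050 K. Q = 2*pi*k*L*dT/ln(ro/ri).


dT = 126.7080 K
ln(ro/ri) = 0.3314
Q = 2*pi*0.8400*24.7900*126.7080 / 0.3314 = 50031.4845 W

50031.4845 W


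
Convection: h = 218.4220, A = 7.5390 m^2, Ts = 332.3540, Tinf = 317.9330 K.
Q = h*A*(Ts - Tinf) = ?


dT = 14.4210 K
Q = 218.4220 * 7.5390 * 14.4210 = 23746.8221 W

23746.8221 W


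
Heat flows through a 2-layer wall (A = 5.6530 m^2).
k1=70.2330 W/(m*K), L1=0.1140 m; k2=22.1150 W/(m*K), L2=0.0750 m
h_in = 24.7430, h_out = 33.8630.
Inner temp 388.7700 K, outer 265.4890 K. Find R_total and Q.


R_conv_in = 1/(24.7430*5.6530) = 0.0071
R_1 = 0.1140/(70.2330*5.6530) = 0.0003
R_2 = 0.0750/(22.1150*5.6530) = 0.0006
R_conv_out = 1/(33.8630*5.6530) = 0.0052
R_total = 0.0133 K/W
Q = 123.2810 / 0.0133 = 9296.9642 W

R_total = 0.0133 K/W, Q = 9296.9642 W


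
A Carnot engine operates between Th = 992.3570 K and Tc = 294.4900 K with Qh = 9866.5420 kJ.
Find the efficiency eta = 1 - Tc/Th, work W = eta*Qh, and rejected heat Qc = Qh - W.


eta = 1 - 294.4900/992.3570 = 0.7032
W = 0.7032 * 9866.5420 = 6938.5655 kJ
Qc = 9866.5420 - 6938.5655 = 2927.9765 kJ

eta = 70.3242%, W = 6938.5655 kJ, Qc = 2927.9765 kJ


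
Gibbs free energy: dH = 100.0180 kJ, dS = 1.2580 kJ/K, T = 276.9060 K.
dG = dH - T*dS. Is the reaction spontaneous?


T*dS = 276.9060 * 1.2580 = 348.3477 kJ
dG = 100.0180 - 348.3477 = -248.3297 kJ (spontaneous)

dG = -248.3297 kJ, spontaneous


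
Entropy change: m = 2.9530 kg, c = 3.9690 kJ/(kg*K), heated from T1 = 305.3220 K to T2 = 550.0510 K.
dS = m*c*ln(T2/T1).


T2/T1 = 1.8015
ln(T2/T1) = 0.5886
dS = 2.9530 * 3.9690 * 0.5886 = 6.8992 kJ/K

6.8992 kJ/K


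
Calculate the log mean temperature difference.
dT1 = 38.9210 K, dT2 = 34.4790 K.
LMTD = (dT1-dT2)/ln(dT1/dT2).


dT1/dT2 = 1.1288
ln(dT1/dT2) = 0.1212
LMTD = 4.4420 / 0.1212 = 36.6552 K

36.6552 K


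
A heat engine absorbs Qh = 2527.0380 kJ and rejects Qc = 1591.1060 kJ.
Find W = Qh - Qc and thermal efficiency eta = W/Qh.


W = 2527.0380 - 1591.1060 = 935.9320 kJ
eta = 935.9320 / 2527.0380 = 0.3704 = 37.0367%

W = 935.9320 kJ, eta = 37.0367%


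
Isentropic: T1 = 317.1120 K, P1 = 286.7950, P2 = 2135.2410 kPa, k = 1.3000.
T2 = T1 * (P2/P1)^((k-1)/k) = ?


(k-1)/k = 0.2308
(P2/P1)^exp = 1.5893
T2 = 317.1120 * 1.5893 = 503.9816 K

503.9816 K


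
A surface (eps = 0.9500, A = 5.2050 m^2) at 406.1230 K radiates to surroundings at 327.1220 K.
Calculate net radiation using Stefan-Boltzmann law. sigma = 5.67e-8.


T^4 = 2.7204e+10
Tsurr^4 = 1.1451e+10
Q = 0.9500 * 5.67e-8 * 5.2050 * 1.5753e+10 = 4416.6165 W

4416.6165 W


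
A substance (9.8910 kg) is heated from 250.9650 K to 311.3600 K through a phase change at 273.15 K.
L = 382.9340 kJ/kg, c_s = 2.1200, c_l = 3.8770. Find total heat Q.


Q1 (sensible, solid) = 9.8910 * 2.1200 * 22.1850 = 465.1955 kJ
Q2 (latent) = 9.8910 * 382.9340 = 3787.6002 kJ
Q3 (sensible, liquid) = 9.8910 * 3.8770 * 38.2100 = 1465.2544 kJ
Q_total = 5718.0501 kJ

5718.0501 kJ


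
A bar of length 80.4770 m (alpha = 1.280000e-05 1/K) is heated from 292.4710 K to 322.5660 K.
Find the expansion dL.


dT = 30.0950 K
dL = 1.280000e-05 * 80.4770 * 30.0950 = 0.031001 m
L_final = 80.508001 m

dL = 0.031001 m


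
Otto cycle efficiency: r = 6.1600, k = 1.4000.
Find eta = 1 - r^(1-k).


r^(k-1) = 2.0693
eta = 1 - 1/2.0693 = 0.5168 = 51.6755%

51.6755%


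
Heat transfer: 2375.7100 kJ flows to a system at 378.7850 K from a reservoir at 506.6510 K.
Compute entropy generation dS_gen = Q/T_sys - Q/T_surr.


dS_sys = 2375.7100/378.7850 = 6.2719 kJ/K
dS_surr = -2375.7100/506.6510 = -4.6890 kJ/K
dS_gen = 6.2719 - 4.6890 = 1.5829 kJ/K (irreversible)

dS_gen = 1.5829 kJ/K, irreversible


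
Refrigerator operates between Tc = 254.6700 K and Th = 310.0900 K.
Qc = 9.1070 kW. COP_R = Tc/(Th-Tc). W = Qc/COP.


COP = 254.6700 / 55.4200 = 4.5953
W = 9.1070 / 4.5953 = 1.9818 kW

COP = 4.5953, W = 1.9818 kW


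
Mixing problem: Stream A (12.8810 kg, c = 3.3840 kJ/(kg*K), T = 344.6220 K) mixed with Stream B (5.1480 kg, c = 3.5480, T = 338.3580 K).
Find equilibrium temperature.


num = 21201.9772
den = 61.8544
Tf = 342.7723 K

342.7723 K


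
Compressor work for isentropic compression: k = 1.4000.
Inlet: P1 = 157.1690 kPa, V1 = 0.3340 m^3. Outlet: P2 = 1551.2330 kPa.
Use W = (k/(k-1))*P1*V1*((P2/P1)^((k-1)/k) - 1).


(k-1)/k = 0.2857
(P2/P1)^exp = 1.9235
W = 3.5000 * 157.1690 * 0.3340 * (1.9235 - 1) = 169.6723 kJ

169.6723 kJ


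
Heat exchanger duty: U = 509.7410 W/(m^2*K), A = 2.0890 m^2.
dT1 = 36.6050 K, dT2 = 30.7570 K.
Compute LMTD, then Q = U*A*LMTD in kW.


LMTD = 33.5962 K
Q = 509.7410 * 2.0890 * 33.5962 = 35774.8932 W = 35.7749 kW

35.7749 kW


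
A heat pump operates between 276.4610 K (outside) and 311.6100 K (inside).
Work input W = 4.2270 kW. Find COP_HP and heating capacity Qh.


COP = 311.6100 / 35.1490 = 8.8654
Qh = 8.8654 * 4.2270 = 37.4741 kW

COP = 8.8654, Qh = 37.4741 kW


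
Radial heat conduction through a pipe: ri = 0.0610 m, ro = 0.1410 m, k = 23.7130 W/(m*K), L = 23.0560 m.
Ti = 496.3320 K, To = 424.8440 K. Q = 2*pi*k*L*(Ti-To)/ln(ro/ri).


dT = 71.4880 K
ln(ro/ri) = 0.8379
Q = 2*pi*23.7130*23.0560*71.4880 / 0.8379 = 293088.3343 W

293088.3343 W


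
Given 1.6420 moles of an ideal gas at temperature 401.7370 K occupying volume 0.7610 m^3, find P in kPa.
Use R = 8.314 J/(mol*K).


P = nRT/V = 1.6420 * 8.314 * 401.7370 / 0.7610
= 5484.3480 / 0.7610 = 7206.7648 Pa = 7.2068 kPa

7.2068 kPa


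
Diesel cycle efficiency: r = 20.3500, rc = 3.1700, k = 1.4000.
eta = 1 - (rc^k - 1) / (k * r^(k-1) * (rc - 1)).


r^(k-1) = 3.3375
rc^k = 5.0290
eta = 0.6026 = 60.2639%

60.2639%


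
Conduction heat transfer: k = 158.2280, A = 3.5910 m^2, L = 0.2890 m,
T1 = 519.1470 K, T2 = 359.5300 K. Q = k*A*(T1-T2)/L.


dT = 159.6170 K
Q = 158.2280 * 3.5910 * 159.6170 / 0.2890 = 313819.5859 W

313819.5859 W


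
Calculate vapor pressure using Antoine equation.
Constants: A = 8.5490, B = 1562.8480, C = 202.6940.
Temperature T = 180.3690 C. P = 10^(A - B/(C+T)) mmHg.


C+T = 383.0630
B/(C+T) = 4.0799
log10(P) = 8.5490 - 4.0799 = 4.4691
P = 10^4.4691 = 29452.8971 mmHg

29452.8971 mmHg


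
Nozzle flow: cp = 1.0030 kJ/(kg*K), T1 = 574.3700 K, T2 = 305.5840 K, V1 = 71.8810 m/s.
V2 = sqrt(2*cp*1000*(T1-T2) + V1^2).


dT = 268.7860 K
2*cp*1000*dT = 539184.7160
V1^2 = 5166.8782
V2 = sqrt(544351.5942) = 737.8019 m/s

737.8019 m/s


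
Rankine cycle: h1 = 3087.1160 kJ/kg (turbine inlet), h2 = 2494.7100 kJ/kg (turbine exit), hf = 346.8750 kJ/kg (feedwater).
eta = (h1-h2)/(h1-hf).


W = 592.4060 kJ/kg
Q_in = 2740.2410 kJ/kg
eta = 0.2162 = 21.6188%

eta = 21.6188%


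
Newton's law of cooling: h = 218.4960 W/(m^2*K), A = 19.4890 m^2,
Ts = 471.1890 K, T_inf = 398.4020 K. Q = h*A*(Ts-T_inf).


dT = 72.7870 K
Q = 218.4960 * 19.4890 * 72.7870 = 309946.5925 W

309946.5925 W


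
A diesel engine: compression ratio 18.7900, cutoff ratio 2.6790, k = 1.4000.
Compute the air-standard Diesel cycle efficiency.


r^(k-1) = 3.2327
rc^k = 3.9734
eta = 0.6087 = 60.8706%

60.8706%


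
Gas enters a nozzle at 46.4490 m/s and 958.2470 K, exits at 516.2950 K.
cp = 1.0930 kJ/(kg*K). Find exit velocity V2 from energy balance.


dT = 441.9520 K
2*cp*1000*dT = 966107.0720
V1^2 = 2157.5096
V2 = sqrt(968264.5816) = 984.0044 m/s

984.0044 m/s


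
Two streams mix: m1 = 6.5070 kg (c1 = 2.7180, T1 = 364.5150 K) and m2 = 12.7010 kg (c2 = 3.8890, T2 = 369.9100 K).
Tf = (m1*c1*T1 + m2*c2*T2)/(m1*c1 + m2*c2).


num = 24718.2262
den = 67.0802
Tf = 368.4876 K

368.4876 K


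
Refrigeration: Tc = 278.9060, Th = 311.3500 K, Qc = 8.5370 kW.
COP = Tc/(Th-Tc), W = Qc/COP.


COP = 278.9060 / 32.4440 = 8.5965
W = 8.5370 / 8.5965 = 0.9931 kW

COP = 8.5965, W = 0.9931 kW


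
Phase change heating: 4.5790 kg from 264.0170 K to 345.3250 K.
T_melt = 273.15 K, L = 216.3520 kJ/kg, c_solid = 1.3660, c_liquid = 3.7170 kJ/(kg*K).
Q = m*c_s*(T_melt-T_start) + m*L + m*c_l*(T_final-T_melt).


Q1 (sensible, solid) = 4.5790 * 1.3660 * 9.1330 = 57.1261 kJ
Q2 (latent) = 4.5790 * 216.3520 = 990.6758 kJ
Q3 (sensible, liquid) = 4.5790 * 3.7170 * 72.1750 = 1228.4288 kJ
Q_total = 2276.2308 kJ

2276.2308 kJ


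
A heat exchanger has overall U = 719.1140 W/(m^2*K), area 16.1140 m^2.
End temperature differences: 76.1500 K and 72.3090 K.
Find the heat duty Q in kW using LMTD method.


LMTD = 74.2129 K
Q = 719.1140 * 16.1140 * 74.2129 = 859964.8630 W = 859.9649 kW

859.9649 kW


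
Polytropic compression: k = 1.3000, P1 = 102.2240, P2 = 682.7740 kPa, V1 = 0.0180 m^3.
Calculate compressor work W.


(k-1)/k = 0.2308
(P2/P1)^exp = 1.5500
W = 4.3333 * 102.2240 * 0.0180 * (1.5500 - 1) = 4.3851 kJ

4.3851 kJ


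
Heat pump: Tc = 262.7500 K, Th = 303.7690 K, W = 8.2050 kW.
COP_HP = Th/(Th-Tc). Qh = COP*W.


COP = 303.7690 / 41.0190 = 7.4056
Qh = 7.4056 * 8.2050 = 60.7627 kW

COP = 7.4056, Qh = 60.7627 kW


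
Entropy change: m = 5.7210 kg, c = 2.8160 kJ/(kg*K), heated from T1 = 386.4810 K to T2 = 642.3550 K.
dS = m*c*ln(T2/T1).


T2/T1 = 1.6621
ln(T2/T1) = 0.5081
dS = 5.7210 * 2.8160 * 0.5081 = 8.1850 kJ/K

8.1850 kJ/K


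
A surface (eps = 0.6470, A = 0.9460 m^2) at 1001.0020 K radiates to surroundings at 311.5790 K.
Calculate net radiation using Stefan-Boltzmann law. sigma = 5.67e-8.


T^4 = 1.0040e+12
Tsurr^4 = 9.4248e+09
Q = 0.6470 * 5.67e-8 * 0.9460 * 9.9459e+11 = 34516.1400 W

34516.1400 W


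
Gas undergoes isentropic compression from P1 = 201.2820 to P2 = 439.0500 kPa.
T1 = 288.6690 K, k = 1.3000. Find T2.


(k-1)/k = 0.2308
(P2/P1)^exp = 1.1972
T2 = 288.6690 * 1.1972 = 345.5921 K

345.5921 K


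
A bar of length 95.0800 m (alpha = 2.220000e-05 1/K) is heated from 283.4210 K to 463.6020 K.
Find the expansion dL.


dT = 180.1810 K
dL = 2.220000e-05 * 95.0800 * 180.1810 = 0.380322 m
L_final = 95.460322 m

dL = 0.380322 m


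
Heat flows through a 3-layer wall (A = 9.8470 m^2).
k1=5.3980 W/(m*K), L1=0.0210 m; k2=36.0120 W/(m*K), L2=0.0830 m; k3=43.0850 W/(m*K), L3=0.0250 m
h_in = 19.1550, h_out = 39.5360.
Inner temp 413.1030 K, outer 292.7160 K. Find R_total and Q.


R_conv_in = 1/(19.1550*9.8470) = 0.0053
R_1 = 0.0210/(5.3980*9.8470) = 0.0004
R_2 = 0.0830/(36.0120*9.8470) = 0.0002
R_3 = 0.0250/(43.0850*9.8470) = 5.8926e-05
R_conv_out = 1/(39.5360*9.8470) = 0.0026
R_total = 0.0086 K/W
Q = 120.3870 / 0.0086 = 14066.5487 W

R_total = 0.0086 K/W, Q = 14066.5487 W


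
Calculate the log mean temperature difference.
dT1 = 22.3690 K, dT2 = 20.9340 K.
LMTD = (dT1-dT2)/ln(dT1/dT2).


dT1/dT2 = 1.0685
ln(dT1/dT2) = 0.0663
LMTD = 1.4350 / 0.0663 = 21.6436 K

21.6436 K


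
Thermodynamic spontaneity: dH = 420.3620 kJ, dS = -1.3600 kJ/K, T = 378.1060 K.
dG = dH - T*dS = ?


T*dS = 378.1060 * -1.3600 = -514.2242 kJ
dG = 420.3620 + 514.2242 = 934.5862 kJ (non-spontaneous)

dG = 934.5862 kJ, non-spontaneous


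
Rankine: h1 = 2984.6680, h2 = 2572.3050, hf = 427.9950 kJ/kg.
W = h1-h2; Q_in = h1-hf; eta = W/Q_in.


W = 412.3630 kJ/kg
Q_in = 2556.6730 kJ/kg
eta = 0.1613 = 16.1289%

eta = 16.1289%


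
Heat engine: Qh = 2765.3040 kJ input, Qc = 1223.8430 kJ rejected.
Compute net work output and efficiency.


W = 2765.3040 - 1223.8430 = 1541.4610 kJ
eta = 1541.4610 / 2765.3040 = 0.5574 = 55.7429%

W = 1541.4610 kJ, eta = 55.7429%


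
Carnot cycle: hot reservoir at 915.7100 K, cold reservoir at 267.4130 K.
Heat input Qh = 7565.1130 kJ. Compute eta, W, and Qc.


eta = 1 - 267.4130/915.7100 = 0.7080
W = 0.7080 * 7565.1130 = 5355.8878 kJ
Qc = 7565.1130 - 5355.8878 = 2209.2252 kJ

eta = 70.7972%, W = 5355.8878 kJ, Qc = 2209.2252 kJ


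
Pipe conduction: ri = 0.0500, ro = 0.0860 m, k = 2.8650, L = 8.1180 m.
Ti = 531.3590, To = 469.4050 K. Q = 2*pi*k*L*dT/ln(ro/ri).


dT = 61.9540 K
ln(ro/ri) = 0.5423
Q = 2*pi*2.8650*8.1180*61.9540 / 0.5423 = 16694.1317 W

16694.1317 W


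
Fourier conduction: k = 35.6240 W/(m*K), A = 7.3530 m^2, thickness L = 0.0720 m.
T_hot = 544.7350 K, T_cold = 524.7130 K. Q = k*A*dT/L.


dT = 20.0220 K
Q = 35.6240 * 7.3530 * 20.0220 / 0.0720 = 72842.0582 W

72842.0582 W


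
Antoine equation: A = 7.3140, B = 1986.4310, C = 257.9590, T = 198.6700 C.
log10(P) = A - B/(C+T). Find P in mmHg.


C+T = 456.6290
B/(C+T) = 4.3502
log10(P) = 7.3140 - 4.3502 = 2.9638
P = 10^2.9638 = 920.0094 mmHg

920.0094 mmHg


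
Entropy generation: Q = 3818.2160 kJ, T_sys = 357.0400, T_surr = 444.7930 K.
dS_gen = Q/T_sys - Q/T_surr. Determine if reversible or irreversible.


dS_sys = 3818.2160/357.0400 = 10.6941 kJ/K
dS_surr = -3818.2160/444.7930 = -8.5843 kJ/K
dS_gen = 10.6941 - 8.5843 = 2.1098 kJ/K (irreversible)

dS_gen = 2.1098 kJ/K, irreversible


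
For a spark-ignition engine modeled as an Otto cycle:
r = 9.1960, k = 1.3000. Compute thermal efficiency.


r^(k-1) = 1.9457
eta = 1 - 1/1.9457 = 0.4861 = 48.6051%

48.6051%


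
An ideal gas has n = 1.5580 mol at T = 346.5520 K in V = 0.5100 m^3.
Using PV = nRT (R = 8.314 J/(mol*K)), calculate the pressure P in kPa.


P = nRT/V = 1.5580 * 8.314 * 346.5520 / 0.5100
= 4488.9615 / 0.5100 = 8801.8853 Pa = 8.8019 kPa

8.8019 kPa


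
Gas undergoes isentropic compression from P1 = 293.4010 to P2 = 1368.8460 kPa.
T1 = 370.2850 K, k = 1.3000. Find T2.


(k-1)/k = 0.2308
(P2/P1)^exp = 1.4268
T2 = 370.2850 * 1.4268 = 528.3188 K

528.3188 K


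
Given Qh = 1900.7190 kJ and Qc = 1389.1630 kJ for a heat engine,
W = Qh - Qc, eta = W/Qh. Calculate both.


W = 1900.7190 - 1389.1630 = 511.5560 kJ
eta = 511.5560 / 1900.7190 = 0.2691 = 26.9138%

W = 511.5560 kJ, eta = 26.9138%


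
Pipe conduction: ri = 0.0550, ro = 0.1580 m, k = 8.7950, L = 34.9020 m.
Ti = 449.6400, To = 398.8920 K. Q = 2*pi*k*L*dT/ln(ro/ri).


dT = 50.7480 K
ln(ro/ri) = 1.0553
Q = 2*pi*8.7950*34.9020*50.7480 / 1.0553 = 92752.3070 W

92752.3070 W


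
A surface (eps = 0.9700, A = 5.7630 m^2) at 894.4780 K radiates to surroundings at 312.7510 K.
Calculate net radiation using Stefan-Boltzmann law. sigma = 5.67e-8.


T^4 = 6.4015e+11
Tsurr^4 = 9.5674e+09
Q = 0.9700 * 5.67e-8 * 5.7630 * 6.3058e+11 = 199867.5270 W

199867.5270 W


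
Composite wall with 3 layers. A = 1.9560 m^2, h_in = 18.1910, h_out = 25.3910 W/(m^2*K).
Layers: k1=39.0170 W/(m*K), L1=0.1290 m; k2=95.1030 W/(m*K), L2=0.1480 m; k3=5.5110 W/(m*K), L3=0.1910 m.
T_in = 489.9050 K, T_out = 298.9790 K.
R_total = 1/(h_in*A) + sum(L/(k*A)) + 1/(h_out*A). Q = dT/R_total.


R_conv_in = 1/(18.1910*1.9560) = 0.0281
R_1 = 0.1290/(39.0170*1.9560) = 0.0017
R_2 = 0.1480/(95.1030*1.9560) = 0.0008
R_3 = 0.1910/(5.5110*1.9560) = 0.0177
R_conv_out = 1/(25.3910*1.9560) = 0.0201
R_total = 0.0684 K/W
Q = 190.9260 / 0.0684 = 2789.5167 W

R_total = 0.0684 K/W, Q = 2789.5167 W


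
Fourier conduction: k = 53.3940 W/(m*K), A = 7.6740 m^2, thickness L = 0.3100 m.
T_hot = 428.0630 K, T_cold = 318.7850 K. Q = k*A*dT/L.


dT = 109.2780 K
Q = 53.3940 * 7.6740 * 109.2780 / 0.3100 = 144439.2738 W

144439.2738 W


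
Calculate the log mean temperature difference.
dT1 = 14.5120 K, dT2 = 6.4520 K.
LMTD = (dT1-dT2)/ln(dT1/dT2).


dT1/dT2 = 2.2492
ln(dT1/dT2) = 0.8106
LMTD = 8.0600 / 0.8106 = 9.9434 K

9.9434 K


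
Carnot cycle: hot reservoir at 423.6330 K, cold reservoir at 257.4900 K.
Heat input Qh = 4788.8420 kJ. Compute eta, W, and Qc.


eta = 1 - 257.4900/423.6330 = 0.3922
W = 0.3922 * 4788.8420 = 1878.1176 kJ
Qc = 4788.8420 - 1878.1176 = 2910.7244 kJ

eta = 39.2186%, W = 1878.1176 kJ, Qc = 2910.7244 kJ


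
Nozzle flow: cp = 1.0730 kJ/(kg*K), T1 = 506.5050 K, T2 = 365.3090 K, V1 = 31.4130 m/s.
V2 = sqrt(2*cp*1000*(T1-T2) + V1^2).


dT = 141.1960 K
2*cp*1000*dT = 303006.6160
V1^2 = 986.7766
V2 = sqrt(303993.3926) = 551.3560 m/s

551.3560 m/s


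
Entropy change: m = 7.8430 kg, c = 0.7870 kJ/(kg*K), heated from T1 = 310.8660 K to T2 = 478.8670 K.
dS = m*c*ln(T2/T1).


T2/T1 = 1.5404
ln(T2/T1) = 0.4321
dS = 7.8430 * 0.7870 * 0.4321 = 2.6669 kJ/K

2.6669 kJ/K


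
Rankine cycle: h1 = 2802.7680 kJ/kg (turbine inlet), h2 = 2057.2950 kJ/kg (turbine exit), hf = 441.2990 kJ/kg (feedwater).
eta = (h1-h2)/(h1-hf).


W = 745.4730 kJ/kg
Q_in = 2361.4690 kJ/kg
eta = 0.3157 = 31.5682%

eta = 31.5682%


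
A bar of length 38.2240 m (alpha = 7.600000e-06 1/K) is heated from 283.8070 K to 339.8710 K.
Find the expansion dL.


dT = 56.0640 K
dL = 7.600000e-06 * 38.2240 * 56.0640 = 0.016287 m
L_final = 38.240287 m

dL = 0.016287 m


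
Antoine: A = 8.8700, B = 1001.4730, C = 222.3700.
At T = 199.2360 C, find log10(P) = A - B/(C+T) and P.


C+T = 421.6060
B/(C+T) = 2.3754
log10(P) = 8.8700 - 2.3754 = 6.4946
P = 10^6.4946 = 3123370.2088 mmHg

3123370.2088 mmHg


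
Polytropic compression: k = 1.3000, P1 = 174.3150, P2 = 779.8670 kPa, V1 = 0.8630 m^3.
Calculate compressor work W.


(k-1)/k = 0.2308
(P2/P1)^exp = 1.4131
W = 4.3333 * 174.3150 * 0.8630 * (1.4131 - 1) = 269.2606 kJ

269.2606 kJ


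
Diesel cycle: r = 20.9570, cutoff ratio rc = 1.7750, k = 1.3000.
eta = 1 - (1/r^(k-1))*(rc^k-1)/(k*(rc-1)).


r^(k-1) = 2.4911
rc^k = 2.1084
eta = 0.5584 = 55.8367%

55.8367%


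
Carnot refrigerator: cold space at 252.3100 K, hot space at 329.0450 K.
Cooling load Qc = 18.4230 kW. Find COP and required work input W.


COP = 252.3100 / 76.7350 = 3.2881
W = 18.4230 / 3.2881 = 5.6030 kW

COP = 3.2881, W = 5.6030 kW


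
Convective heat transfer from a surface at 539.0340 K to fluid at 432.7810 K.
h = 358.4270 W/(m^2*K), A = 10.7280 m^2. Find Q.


dT = 106.2530 K
Q = 358.4270 * 10.7280 * 106.2530 = 408564.5516 W

408564.5516 W


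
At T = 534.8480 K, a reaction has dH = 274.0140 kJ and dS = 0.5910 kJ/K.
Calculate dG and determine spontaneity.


T*dS = 534.8480 * 0.5910 = 316.0952 kJ
dG = 274.0140 - 316.0952 = -42.0812 kJ (spontaneous)

dG = -42.0812 kJ, spontaneous


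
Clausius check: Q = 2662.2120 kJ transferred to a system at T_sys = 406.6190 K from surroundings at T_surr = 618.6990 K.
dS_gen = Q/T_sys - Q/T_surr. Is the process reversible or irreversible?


dS_sys = 2662.2120/406.6190 = 6.5472 kJ/K
dS_surr = -2662.2120/618.6990 = -4.3029 kJ/K
dS_gen = 6.5472 - 4.3029 = 2.2443 kJ/K (irreversible)

dS_gen = 2.2443 kJ/K, irreversible


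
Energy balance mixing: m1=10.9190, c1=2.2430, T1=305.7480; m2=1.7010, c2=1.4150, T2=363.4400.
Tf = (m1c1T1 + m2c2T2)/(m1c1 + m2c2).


num = 8362.9404
den = 26.8982
Tf = 310.9104 K

310.9104 K


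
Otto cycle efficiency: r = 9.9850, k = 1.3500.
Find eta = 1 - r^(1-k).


r^(k-1) = 2.2375
eta = 1 - 1/2.2375 = 0.5531 = 55.3082%

55.3082%


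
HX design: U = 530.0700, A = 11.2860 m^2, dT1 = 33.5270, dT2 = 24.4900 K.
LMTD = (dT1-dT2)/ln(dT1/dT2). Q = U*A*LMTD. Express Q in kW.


LMTD = 28.7724 K
Q = 530.0700 * 11.2860 * 28.7724 = 172126.8733 W = 172.1269 kW

172.1269 kW


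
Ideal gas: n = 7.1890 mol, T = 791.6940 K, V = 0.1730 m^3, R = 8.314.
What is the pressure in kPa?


P = nRT/V = 7.1890 * 8.314 * 791.6940 / 0.1730
= 47319.0326 / 0.1730 = 273520.4197 Pa = 273.5204 kPa

273.5204 kPa


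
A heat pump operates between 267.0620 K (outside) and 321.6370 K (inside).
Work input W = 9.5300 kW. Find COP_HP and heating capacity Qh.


COP = 321.6370 / 54.5750 = 5.8935
Qh = 5.8935 * 9.5300 = 56.1649 kW

COP = 5.8935, Qh = 56.1649 kW


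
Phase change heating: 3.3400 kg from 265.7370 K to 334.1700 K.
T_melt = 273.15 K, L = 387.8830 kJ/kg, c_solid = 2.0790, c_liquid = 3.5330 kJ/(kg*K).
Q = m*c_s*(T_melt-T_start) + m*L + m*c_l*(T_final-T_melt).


Q1 (sensible, solid) = 3.3400 * 2.0790 * 7.4130 = 51.4748 kJ
Q2 (latent) = 3.3400 * 387.8830 = 1295.5292 kJ
Q3 (sensible, liquid) = 3.3400 * 3.5330 * 61.0200 = 720.0494 kJ
Q_total = 2067.0535 kJ

2067.0535 kJ


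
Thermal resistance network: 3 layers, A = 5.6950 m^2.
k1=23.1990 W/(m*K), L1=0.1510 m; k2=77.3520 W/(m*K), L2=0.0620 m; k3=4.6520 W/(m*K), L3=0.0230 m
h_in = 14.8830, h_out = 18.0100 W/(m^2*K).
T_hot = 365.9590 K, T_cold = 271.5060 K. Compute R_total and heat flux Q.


R_conv_in = 1/(14.8830*5.6950) = 0.0118
R_1 = 0.1510/(23.1990*5.6950) = 0.0011
R_2 = 0.0620/(77.3520*5.6950) = 0.0001
R_3 = 0.0230/(4.6520*5.6950) = 0.0009
R_conv_out = 1/(18.0100*5.6950) = 0.0097
R_total = 0.0237 K/W
Q = 94.4530 / 0.0237 = 3985.4028 W

R_total = 0.0237 K/W, Q = 3985.4028 W


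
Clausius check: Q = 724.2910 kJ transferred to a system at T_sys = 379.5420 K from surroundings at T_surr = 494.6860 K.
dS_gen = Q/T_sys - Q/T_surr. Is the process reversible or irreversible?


dS_sys = 724.2910/379.5420 = 1.9083 kJ/K
dS_surr = -724.2910/494.6860 = -1.4641 kJ/K
dS_gen = 1.9083 - 1.4641 = 0.4442 kJ/K (irreversible)

dS_gen = 0.4442 kJ/K, irreversible


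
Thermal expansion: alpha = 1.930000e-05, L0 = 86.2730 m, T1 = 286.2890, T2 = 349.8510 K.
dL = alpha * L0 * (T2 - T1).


dT = 63.5620 K
dL = 1.930000e-05 * 86.2730 * 63.5620 = 0.105835 m
L_final = 86.378835 m

dL = 0.105835 m


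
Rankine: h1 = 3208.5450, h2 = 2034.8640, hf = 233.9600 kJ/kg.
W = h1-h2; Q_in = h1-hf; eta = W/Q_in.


W = 1173.6810 kJ/kg
Q_in = 2974.5850 kJ/kg
eta = 0.3946 = 39.4570%

eta = 39.4570%


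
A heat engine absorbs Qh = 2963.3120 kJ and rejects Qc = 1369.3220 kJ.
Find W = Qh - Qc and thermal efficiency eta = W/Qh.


W = 2963.3120 - 1369.3220 = 1593.9900 kJ
eta = 1593.9900 / 2963.3120 = 0.5379 = 53.7908%

W = 1593.9900 kJ, eta = 53.7908%


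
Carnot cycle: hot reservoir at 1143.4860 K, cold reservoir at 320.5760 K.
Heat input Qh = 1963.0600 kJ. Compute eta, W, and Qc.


eta = 1 - 320.5760/1143.4860 = 0.7197
W = 0.7197 * 1963.0600 = 1412.7166 kJ
Qc = 1963.0600 - 1412.7166 = 550.3434 kJ

eta = 71.9650%, W = 1412.7166 kJ, Qc = 550.3434 kJ


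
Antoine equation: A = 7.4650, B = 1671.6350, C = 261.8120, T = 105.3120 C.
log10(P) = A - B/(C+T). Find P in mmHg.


C+T = 367.1240
B/(C+T) = 4.5533
log10(P) = 7.4650 - 4.5533 = 2.9117
P = 10^2.9117 = 815.9709 mmHg

815.9709 mmHg


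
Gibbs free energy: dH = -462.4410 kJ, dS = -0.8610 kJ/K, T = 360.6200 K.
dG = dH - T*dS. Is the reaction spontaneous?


T*dS = 360.6200 * -0.8610 = -310.4938 kJ
dG = -462.4410 + 310.4938 = -151.9472 kJ (spontaneous)

dG = -151.9472 kJ, spontaneous


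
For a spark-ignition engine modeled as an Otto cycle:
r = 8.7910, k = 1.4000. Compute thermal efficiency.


r^(k-1) = 2.3857
eta = 1 - 1/2.3857 = 0.5808 = 58.0835%

58.0835%


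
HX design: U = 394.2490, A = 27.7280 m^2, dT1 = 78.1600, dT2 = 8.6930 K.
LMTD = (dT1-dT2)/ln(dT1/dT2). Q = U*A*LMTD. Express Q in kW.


LMTD = 31.6300 K
Q = 394.2490 * 27.7280 * 31.6300 = 345770.4791 W = 345.7705 kW

345.7705 kW


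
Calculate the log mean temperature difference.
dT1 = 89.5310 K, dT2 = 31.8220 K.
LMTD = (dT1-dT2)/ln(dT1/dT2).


dT1/dT2 = 2.8135
ln(dT1/dT2) = 1.0344
LMTD = 57.7090 / 1.0344 = 55.7884 K

55.7884 K


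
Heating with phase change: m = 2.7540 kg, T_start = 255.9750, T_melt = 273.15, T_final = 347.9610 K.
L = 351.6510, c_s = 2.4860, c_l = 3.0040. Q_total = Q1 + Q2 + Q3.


Q1 (sensible, solid) = 2.7540 * 2.4860 * 17.1750 = 117.5877 kJ
Q2 (latent) = 2.7540 * 351.6510 = 968.4469 kJ
Q3 (sensible, liquid) = 2.7540 * 3.0040 * 74.8110 = 618.9126 kJ
Q_total = 1704.9471 kJ

1704.9471 kJ


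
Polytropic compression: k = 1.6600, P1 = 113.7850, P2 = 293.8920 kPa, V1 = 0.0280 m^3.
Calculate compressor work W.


(k-1)/k = 0.3976
(P2/P1)^exp = 1.4583
W = 2.5152 * 113.7850 * 0.0280 * (1.4583 - 1) = 3.6725 kJ

3.6725 kJ


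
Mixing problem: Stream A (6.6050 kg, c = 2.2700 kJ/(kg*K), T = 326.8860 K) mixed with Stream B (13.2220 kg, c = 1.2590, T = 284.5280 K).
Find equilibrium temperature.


num = 9637.5110
den = 31.6398
Tf = 304.6004 K

304.6004 K


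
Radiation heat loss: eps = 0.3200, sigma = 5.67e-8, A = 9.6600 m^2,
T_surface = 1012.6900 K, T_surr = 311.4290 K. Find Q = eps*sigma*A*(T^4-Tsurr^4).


T^4 = 1.0517e+12
Tsurr^4 = 9.4067e+09
Q = 0.3200 * 5.67e-8 * 9.6600 * 1.0423e+12 = 182689.8671 W

182689.8671 W


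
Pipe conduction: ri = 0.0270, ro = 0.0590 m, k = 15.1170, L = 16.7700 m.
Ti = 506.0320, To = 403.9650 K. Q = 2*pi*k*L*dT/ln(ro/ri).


dT = 102.0670 K
ln(ro/ri) = 0.7817
Q = 2*pi*15.1170*16.7700*102.0670 / 0.7817 = 207980.9037 W

207980.9037 W


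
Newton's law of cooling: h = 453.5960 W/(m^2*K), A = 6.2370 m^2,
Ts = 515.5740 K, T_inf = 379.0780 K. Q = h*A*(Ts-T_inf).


dT = 136.4960 K
Q = 453.5960 * 6.2370 * 136.4960 = 386157.8651 W

386157.8651 W


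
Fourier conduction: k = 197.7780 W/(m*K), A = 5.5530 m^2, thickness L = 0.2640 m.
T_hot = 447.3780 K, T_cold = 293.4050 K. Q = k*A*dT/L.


dT = 153.9730 K
Q = 197.7780 * 5.5530 * 153.9730 / 0.2640 = 640540.0643 W

640540.0643 W


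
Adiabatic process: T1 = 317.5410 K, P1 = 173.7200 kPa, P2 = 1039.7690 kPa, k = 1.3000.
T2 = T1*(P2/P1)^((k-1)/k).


(k-1)/k = 0.2308
(P2/P1)^exp = 1.5112
T2 = 317.5410 * 1.5112 = 479.8744 K

479.8744 K


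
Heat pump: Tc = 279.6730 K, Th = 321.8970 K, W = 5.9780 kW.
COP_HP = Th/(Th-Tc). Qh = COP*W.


COP = 321.8970 / 42.2240 = 7.6236
Qh = 7.6236 * 5.9780 = 45.5736 kW

COP = 7.6236, Qh = 45.5736 kW


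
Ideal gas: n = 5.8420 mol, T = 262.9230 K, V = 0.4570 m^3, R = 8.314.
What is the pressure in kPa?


P = nRT/V = 5.8420 * 8.314 * 262.9230 / 0.4570
= 12770.2721 / 0.4570 = 27943.7027 Pa = 27.9437 kPa

27.9437 kPa


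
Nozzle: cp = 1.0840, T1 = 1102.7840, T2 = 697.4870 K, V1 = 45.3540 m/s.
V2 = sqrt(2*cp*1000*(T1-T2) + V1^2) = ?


dT = 405.2970 K
2*cp*1000*dT = 878683.8960
V1^2 = 2056.9853
V2 = sqrt(880740.8813) = 938.4780 m/s

938.4780 m/s


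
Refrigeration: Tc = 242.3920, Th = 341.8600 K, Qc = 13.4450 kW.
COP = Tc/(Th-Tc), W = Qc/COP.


COP = 242.3920 / 99.4680 = 2.4369
W = 13.4450 / 2.4369 = 5.5173 kW

COP = 2.4369, W = 5.5173 kW


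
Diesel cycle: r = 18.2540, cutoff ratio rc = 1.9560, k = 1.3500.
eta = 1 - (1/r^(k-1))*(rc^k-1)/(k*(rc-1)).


r^(k-1) = 2.7636
rc^k = 2.4737
eta = 0.5868 = 58.6816%

58.6816%


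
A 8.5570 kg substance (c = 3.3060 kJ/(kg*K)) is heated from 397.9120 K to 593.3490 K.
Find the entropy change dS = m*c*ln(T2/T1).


T2/T1 = 1.4912
ln(T2/T1) = 0.3996
dS = 8.5570 * 3.3060 * 0.3996 = 11.3031 kJ/K

11.3031 kJ/K


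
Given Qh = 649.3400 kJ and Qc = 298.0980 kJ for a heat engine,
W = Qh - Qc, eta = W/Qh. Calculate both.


W = 649.3400 - 298.0980 = 351.2420 kJ
eta = 351.2420 / 649.3400 = 0.5409 = 54.0922%

W = 351.2420 kJ, eta = 54.0922%


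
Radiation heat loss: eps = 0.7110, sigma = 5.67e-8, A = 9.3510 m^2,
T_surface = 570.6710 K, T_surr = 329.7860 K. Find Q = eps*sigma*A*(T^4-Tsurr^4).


T^4 = 1.0606e+11
Tsurr^4 = 1.1828e+10
Q = 0.7110 * 5.67e-8 * 9.3510 * 9.4229e+10 = 35522.0040 W

35522.0040 W


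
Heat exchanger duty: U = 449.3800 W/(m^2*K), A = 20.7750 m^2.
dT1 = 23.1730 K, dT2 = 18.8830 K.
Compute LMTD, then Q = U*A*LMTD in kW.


LMTD = 20.9549 K
Q = 449.3800 * 20.7750 * 20.9549 = 195631.8534 W = 195.6319 kW

195.6319 kW


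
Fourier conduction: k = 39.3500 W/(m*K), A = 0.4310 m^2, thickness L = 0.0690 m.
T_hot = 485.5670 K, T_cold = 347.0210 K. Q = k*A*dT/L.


dT = 138.5460 K
Q = 39.3500 * 0.4310 * 138.5460 / 0.0690 = 34053.9040 W

34053.9040 W


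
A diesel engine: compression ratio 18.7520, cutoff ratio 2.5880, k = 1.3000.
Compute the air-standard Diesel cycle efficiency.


r^(k-1) = 2.4094
rc^k = 3.4423
eta = 0.5090 = 50.8982%

50.8982%


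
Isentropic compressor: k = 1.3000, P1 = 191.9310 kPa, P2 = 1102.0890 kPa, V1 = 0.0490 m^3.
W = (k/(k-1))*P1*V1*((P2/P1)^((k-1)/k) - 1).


(k-1)/k = 0.2308
(P2/P1)^exp = 1.4968
W = 4.3333 * 191.9310 * 0.0490 * (1.4968 - 1) = 20.2472 kJ

20.2472 kJ
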